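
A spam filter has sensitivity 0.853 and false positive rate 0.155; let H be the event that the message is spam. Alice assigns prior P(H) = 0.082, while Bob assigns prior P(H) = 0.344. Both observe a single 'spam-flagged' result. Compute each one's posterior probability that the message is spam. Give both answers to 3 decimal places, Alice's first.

Alice: 0.330; Bob: 0.743

The likelihood ratio for a 'spam-flagged' result is 0.853/0.155 = 5.5032.
Alice: prior odds 0.082/0.918 = 0.089325; posterior odds 0.49157; posterior probability 0.330.
Bob: prior odds 0.344/0.656 = 0.52439; posterior odds 2.8858; posterior probability 0.743.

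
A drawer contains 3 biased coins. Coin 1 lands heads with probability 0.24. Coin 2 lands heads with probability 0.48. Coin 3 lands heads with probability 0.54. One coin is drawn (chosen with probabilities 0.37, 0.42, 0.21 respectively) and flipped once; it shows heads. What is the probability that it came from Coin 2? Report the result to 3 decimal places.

Posterior probability ≈ 0.499

P(heads|C1) = 0.24; P(heads|C2) = 0.48; P(heads|C3) = 0.54.
Prior × likelihood for each source: 0.37·0.24=0.08880, 0.42·0.48=0.2016, 0.21·0.54=0.1134. Summing gives P(heads) = 0.40380.
P(Coin 2 | heads) = 0.2016 / 0.40380 = 0.499.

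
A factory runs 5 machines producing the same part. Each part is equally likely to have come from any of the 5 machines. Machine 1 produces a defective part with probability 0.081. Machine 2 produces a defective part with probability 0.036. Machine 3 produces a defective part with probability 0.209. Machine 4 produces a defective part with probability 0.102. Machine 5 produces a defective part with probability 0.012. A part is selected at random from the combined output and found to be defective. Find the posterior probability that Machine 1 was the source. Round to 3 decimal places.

Posterior probability ≈ 0.184

P(defective|M1) = 0.081; P(defective|M2) = 0.036; P(defective|M3) = 0.209; P(defective|M4) = 0.102; P(defective|M5) = 0.012.
Prior × likelihood for each source: 0.2·0.081=0.01620, 0.2·0.036=0.007200, 0.2·0.209=0.04180, 0.2·0.102=0.02040, 0.2·0.012=0.002400. Summing gives P(defective) = 0.088000.
P(Machine 1 | defective) = 0.01620 / 0.088000 = 0.184.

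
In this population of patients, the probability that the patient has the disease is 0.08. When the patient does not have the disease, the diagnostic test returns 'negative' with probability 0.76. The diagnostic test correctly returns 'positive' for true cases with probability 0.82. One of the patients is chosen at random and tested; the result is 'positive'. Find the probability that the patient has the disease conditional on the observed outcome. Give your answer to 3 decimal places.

P(H | E) ≈ 0.229

Write H for 'the patient has the disease'. Prior odds H:¬H = 0.08/0.92 = 0.086957. For the 'positive' outcome, the likelihood ratio is 0.82/0.24 = 3.4167.
Posterior odds = 0.086957 × 3.4167 = 0.29710, so P(H|E) = 0.29710/(1+0.29710) = 0.229.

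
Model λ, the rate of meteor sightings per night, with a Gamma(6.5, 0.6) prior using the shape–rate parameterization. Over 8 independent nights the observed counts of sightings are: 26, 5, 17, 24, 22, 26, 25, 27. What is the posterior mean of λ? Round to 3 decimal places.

The Poisson likelihood adds the total count to the shape and the number of exposure periods to the rate. Here ∑xᵢ = 172 and n = 8, so shape 6.5→178.5 and rate 0.6→8.6.
E[λ | data] = 178.5/8.6 = 20.756.

Posterior mean ≈ 20.756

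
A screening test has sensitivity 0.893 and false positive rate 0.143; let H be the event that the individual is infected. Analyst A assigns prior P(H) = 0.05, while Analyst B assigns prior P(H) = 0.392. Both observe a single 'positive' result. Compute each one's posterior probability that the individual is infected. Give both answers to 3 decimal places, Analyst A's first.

Analyst A: 0.247; Analyst B: 0.801

P('+'|H) = 0.893, P('+'|¬H) = 0.143.
Analyst A: numerator 0.893·0.05 = 0.044650; evidence = 0.044650+0.143·0.95 = 0.18050; posterior = 0.247.
Analyst B: numerator 0.893·0.392 = 0.35006; evidence = 0.35006+0.143·0.608 = 0.43700; posterior = 0.801.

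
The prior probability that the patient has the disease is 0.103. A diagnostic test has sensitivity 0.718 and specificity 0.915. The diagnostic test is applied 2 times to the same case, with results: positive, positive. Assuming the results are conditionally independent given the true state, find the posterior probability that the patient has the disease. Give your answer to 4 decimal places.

Posterior P(H) ≈ 0.8912

Let H be the event that the patient has the disease; start with P(H) = 0.103. P('positive'|H) = 0.718, P('positive'|¬H) = 0.085.
Update on result 1 ('positive'): P(H) ← 0.718·0.1030 / (0.718·0.1030 + 0.085·0.8970) = 0.073954/0.15020 = 0.4924.
Update on result 2 ('positive'): P(H) ← 0.718·0.4924 / (0.718·0.4924 + 0.085·0.5076) = 0.35352/0.39667 = 0.8912.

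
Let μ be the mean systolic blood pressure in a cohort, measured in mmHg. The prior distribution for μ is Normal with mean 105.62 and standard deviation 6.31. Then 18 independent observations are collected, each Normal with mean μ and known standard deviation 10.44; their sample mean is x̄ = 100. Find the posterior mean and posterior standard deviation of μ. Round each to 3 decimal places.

Prior precision 1/τ₀² = 1/6.31² = 0.0251155; data precision n/σ² = 18/10.44² = 0.165147.
Posterior precision = 0.0251155 + 0.165147 = 0.190263, giving posterior SD = 1/√0.190263 = 2.293.
Posterior mean = (0.0251155·105.62 + 0.165147·100) / 0.190263 = 100.742.

Posterior mean ≈ 100.742; posterior SD ≈ 2.293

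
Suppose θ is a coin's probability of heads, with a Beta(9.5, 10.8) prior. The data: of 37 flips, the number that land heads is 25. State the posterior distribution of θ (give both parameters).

Observing 25 successes and 12 failures updates Beta(9.5, 10.8) by adding the success and failure counts to the two shape parameters: α = 9.5+25 = 34.5, β = 10.8+12 = 22.8.

Posterior: Beta(34.5, 22.8)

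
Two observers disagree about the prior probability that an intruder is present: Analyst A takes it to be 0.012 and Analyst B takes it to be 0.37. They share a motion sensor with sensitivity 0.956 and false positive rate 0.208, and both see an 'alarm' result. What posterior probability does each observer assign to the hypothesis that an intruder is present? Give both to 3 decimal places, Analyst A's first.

Analyst A: 0.053; Analyst B: 0.730

P('+'|H) = 0.956, P('+'|¬H) = 0.208.
Analyst A: numerator 0.956·0.012 = 0.011472; evidence = 0.011472+0.208·0.988 = 0.21698; posterior = 0.053.
Analyst B: numerator 0.956·0.37 = 0.35372; evidence = 0.35372+0.208·0.63 = 0.48476; posterior = 0.730.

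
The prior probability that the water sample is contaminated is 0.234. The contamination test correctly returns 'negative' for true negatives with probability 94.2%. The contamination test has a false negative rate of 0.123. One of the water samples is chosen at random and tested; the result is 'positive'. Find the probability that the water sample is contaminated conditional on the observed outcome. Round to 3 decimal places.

Let H be the event that the water sample is contaminated. P(H) = 0.234, so P(¬H) = 0.766. With E the 'positive' result, P(E|H) = 0.877 and P(E|¬H) = 0.058.
P(E) = 0.877·0.234 + 0.058·0.766 = 0.20522 + 0.044428 = 0.24965.
By Bayes' theorem, P(H|E) = 0.20522 / 0.24965 = 0.822.

P(H | E) ≈ 0.822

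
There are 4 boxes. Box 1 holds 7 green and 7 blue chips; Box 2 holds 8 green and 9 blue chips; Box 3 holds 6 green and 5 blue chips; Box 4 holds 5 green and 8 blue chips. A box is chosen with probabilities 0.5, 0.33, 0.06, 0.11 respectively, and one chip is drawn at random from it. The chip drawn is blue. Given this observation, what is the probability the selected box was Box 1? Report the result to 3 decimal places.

P(blue|Box 1) = 0.5; P(blue|Box 2) = 0.5294; P(blue|Box 3) = 0.4545; P(blue|Box 4) = 0.6154.
Prior × likelihood for each source: 0.5·0.5=0.2500, 0.33·0.5294=0.1747, 0.06·0.4545=0.02727, 0.11·0.6154=0.06769. Summing gives P(blue) = 0.51967.
P(Box 1 | blue) = 0.2500 / 0.51967 = 0.481.

Posterior probability ≈ 0.481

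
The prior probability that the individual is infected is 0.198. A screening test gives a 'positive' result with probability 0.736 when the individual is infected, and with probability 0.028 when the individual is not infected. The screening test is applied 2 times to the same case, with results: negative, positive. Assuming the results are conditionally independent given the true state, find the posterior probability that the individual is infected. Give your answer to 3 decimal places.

Posterior P(H) ≈ 0.638

Let H be the event that the individual is infected; start with P(H) = 0.198. P('positive'|H) = 0.736, P('positive'|¬H) = 0.028.
Update on result 1 ('negative'): P(H) ← 0.264·0.1980 / (0.264·0.1980 + 0.972·0.8020) = 0.052272/0.83182 = 0.0628.
Update on result 2 ('positive'): P(H) ← 0.736·0.0628 / (0.736·0.0628 + 0.028·0.9372) = 0.046251/0.072491 = 0.6380.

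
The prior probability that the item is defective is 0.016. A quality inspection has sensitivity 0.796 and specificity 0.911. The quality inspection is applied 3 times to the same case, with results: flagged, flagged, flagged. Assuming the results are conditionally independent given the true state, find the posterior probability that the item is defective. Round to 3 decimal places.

Posterior P(H) ≈ 0.921

With H the event that the item is defective, the joint likelihood of the observed sequence is P(data|H) = 0.796·0.796·0.796 = 0.50436 and P(data|¬H) = 0.089·0.089·0.089 = 0.00070497.
Bayes: P(H|data) = 0.016·0.50436 / (0.016·0.50436 + 0.984·0.00070497) = 0.0080697/0.0087634 = 0.9208.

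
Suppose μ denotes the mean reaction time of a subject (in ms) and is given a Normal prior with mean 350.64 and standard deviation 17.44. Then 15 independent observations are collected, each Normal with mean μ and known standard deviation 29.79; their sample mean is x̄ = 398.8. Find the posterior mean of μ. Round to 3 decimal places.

Prior precision 1/τ₀² = 1/17.44² = 0.00328781; data precision n/σ² = 15/29.79² = 0.0169025.
Posterior precision = 0.00328781 + 0.0169025 = 0.0201903.
Posterior mean = (0.00328781·350.64 + 0.0169025·398.8) / 0.0201903 = 390.958.

Posterior mean ≈ 390.958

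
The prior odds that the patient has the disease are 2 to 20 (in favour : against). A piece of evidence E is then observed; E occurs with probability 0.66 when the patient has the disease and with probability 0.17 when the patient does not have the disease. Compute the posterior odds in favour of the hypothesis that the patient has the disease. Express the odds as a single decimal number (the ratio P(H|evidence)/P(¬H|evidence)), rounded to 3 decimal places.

Posterior odds ≈ 0.388

Prior odds = 2/20 = 0.10000.
Likelihood ratio for E = 0.66/0.17 = 3.8824.
Posterior odds = prior odds × LR = 0.38824.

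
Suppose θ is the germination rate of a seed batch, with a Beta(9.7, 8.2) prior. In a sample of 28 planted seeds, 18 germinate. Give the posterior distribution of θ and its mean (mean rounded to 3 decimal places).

Observing 18 successes and 10 failures updates Beta(9.7, 8.2) by adding the success and failure counts to the two shape parameters: α = 9.7+18 = 27.7, β = 8.2+10 = 18.2.
Posterior mean = α/(α+β) = 27.7/45.9 = 0.603.

Posterior: Beta(27.7, 18.2); mean ≈ 0.603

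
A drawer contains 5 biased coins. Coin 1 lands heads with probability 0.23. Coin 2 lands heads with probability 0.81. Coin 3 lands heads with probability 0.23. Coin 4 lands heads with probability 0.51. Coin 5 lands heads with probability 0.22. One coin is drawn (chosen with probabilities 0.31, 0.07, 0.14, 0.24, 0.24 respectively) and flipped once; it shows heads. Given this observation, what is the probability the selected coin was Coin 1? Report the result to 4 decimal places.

Posterior probability ≈ 0.2126

P(heads|C1) = 0.23; P(heads|C2) = 0.81; P(heads|C3) = 0.23; P(heads|C4) = 0.51; P(heads|C5) = 0.22.
Prior × likelihood for each source: 0.31·0.23=0.07130, 0.07·0.81=0.05670, 0.14·0.23=0.03220, 0.24·0.51=0.1224, 0.24·0.22=0.05280. Summing gives P(heads) = 0.33540.
P(Coin 1 | heads) = 0.07130 / 0.33540 = 0.2126.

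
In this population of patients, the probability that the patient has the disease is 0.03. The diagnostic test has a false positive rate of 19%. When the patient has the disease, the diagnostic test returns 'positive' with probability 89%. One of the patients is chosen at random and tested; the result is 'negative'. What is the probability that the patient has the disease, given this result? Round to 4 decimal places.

Write H for 'the patient has the disease'. Prior odds H:¬H = 0.03/0.97 = 0.030928. For the 'negative' outcome, the likelihood ratio is 0.11/0.81 = 0.13580.
Posterior odds = 0.030928 × 0.13580 = 0.0042001, so P(H|E) = 0.0042001/(1+0.0042001) = 0.0042.

P(H | E) ≈ 0.0042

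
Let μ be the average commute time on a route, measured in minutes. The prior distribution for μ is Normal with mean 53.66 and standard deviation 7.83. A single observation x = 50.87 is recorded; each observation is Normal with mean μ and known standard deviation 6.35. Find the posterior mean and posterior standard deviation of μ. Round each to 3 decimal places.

Prior precision 1/τ₀² = 1/7.83² = 0.0163108; data precision n/σ² = 1/6.35² = 0.0248000.
Posterior precision = 0.0163108 + 0.0248000 = 0.0411109, giving posterior SD = 1/√0.0411109 = 4.932.
Posterior mean = (0.0163108·53.66 + 0.0248000·50.87) / 0.0411109 = 51.977.

Posterior mean ≈ 51.977; posterior SD ≈ 4.932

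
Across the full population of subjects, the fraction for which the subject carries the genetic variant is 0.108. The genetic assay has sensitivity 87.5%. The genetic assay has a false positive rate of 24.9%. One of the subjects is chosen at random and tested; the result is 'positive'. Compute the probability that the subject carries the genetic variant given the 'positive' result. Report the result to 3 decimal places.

Write H for 'the subject carries the genetic variant'. Prior odds H:¬H = 0.108/0.892 = 0.12108. For the 'positive' outcome, the likelihood ratio is 0.875/0.249 = 3.5141.
Posterior odds = 0.12108 × 3.5141 = 0.42547, so P(H|E) = 0.42547/(1+0.42547) = 0.298.

P(H | E) ≈ 0.298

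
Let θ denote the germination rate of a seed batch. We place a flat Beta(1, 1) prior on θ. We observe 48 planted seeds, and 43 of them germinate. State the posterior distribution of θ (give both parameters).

Posterior: Beta(44, 6)

Observing 43 successes and 5 failures updates Beta(1, 1) by adding the success and failure counts to the two shape parameters: α = 1+43 = 44, β = 1+5 = 6.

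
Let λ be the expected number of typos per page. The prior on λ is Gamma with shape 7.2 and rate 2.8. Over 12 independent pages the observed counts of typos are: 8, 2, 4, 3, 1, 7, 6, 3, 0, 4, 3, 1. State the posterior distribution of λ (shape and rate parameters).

Posterior: Gamma(shape=49.2, rate=14.8)

Total count ∑xᵢ = 42 over n = 12 pages.
Gamma is conjugate to the Poisson likelihood: posterior is Gamma(shape = 7.2+42 = 49.2, rate = 2.8+12 = 14.8).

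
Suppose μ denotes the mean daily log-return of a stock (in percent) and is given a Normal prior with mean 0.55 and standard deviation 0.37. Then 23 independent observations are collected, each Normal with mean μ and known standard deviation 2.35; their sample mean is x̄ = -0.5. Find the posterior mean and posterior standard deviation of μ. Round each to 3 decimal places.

Posterior mean ≈ 0.169; posterior SD ≈ 0.295

With known σ, the Normal prior is conjugate. Weight on the data is w = (n/σ²)/(n/σ² + 1/τ₀²) = 4.16478/(4.16478+7.30460) = 0.36312.
Posterior mean = w·x̄ + (1−w)·μ₀ = 0.36312·-0.5 + 0.63688·0.55 = 0.169. Posterior variance = 1/(4.16478+7.30460) = 0.0871887, so SD = 0.295.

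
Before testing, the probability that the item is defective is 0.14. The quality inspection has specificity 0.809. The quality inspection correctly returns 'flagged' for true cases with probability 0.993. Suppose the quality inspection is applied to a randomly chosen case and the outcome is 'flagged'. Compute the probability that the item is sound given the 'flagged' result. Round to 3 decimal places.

P(¬H | E) ≈ 0.542

Let H be the event that the item is defective. P(H) = 0.14, so P(¬H) = 0.86. With E the 'flagged' result, P(E|H) = 0.993 and P(E|¬H) = 0.191.
P(E) = 0.993·0.14 + 0.191·0.86 = 0.13902 + 0.16426 = 0.30328.
By Bayes' theorem, P(H|E) = 0.13902 / 0.30328 = 0.458. Hence P(¬H|E) = 1 − 0.458 = 0.542.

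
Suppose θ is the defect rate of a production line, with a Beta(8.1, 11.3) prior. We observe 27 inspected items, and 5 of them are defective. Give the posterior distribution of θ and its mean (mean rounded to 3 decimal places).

Posterior: Beta(13.1, 33.3); mean ≈ 0.282

Observing 5 successes and 22 failures updates Beta(8.1, 11.3) by adding the success and failure counts to the two shape parameters: α = 8.1+5 = 13.1, β = 11.3+22 = 33.3.
Posterior mean = α/(α+β) = 13.1/46.4 = 0.282.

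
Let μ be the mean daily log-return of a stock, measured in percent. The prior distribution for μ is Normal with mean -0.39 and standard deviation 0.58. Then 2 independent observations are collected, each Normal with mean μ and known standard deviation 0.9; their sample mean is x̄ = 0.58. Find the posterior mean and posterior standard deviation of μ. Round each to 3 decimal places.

Posterior mean ≈ 0.050; posterior SD ≈ 0.429

Prior precision 1/τ₀² = 1/0.58² = 2.97265; data precision n/σ² = 2/0.9² = 2.46914.
Posterior precision = 2.97265 + 2.46914 = 5.44179, giving posterior SD = 1/√5.44179 = 0.429.
Posterior mean = (2.97265·-0.39 + 2.46914·0.58) / 5.44179 = 0.050.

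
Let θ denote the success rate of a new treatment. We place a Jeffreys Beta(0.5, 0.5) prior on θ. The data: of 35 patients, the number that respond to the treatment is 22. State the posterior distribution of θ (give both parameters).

Posterior: Beta(22.5, 13.5)

Observing 22 successes and 13 failures updates Beta(0.5, 0.5) by adding the success and failure counts to the two shape parameters: α = 0.5+22 = 22.5, β = 0.5+13 = 13.5.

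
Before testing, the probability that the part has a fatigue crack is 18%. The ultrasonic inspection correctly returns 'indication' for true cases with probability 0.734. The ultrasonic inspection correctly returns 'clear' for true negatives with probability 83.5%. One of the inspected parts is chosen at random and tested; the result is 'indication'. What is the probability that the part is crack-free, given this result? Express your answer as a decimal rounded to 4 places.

Let H be the event that the part has a fatigue crack. P(H) = 0.18, so P(¬H) = 0.82. With E the 'indication' result, P(E|H) = 0.734 and P(E|¬H) = 0.165.
P(E) = 0.734·0.18 + 0.165·0.82 = 0.13212 + 0.13530 = 0.26742.
By Bayes' theorem, P(H|E) = 0.13212 / 0.26742 = 0.4941. Hence P(¬H|E) = 1 − 0.4941 = 0.5059.

P(¬H | E) ≈ 0.5059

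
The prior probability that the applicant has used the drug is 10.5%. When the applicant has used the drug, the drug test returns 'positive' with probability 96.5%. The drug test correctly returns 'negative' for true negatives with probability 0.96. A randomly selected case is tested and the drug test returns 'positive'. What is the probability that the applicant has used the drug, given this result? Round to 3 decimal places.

P(H | E) ≈ 0.739

Let H be the event that the applicant has used the drug. P(H) = 0.105, so P(¬H) = 0.895. With E the 'positive' result, P(E|H) = 0.965 and P(E|¬H) = 0.04.
P(E) = 0.965·0.105 + 0.04·0.895 = 0.10132 + 0.035800 = 0.13712.
By Bayes' theorem, P(H|E) = 0.10132 / 0.13712 = 0.739.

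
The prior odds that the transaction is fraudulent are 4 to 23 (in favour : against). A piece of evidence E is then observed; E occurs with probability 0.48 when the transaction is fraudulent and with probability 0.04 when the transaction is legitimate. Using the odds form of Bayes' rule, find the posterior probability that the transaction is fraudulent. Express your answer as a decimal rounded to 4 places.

Posterior probability ≈ 0.6761

Prior odds = 4/23 = 0.17391.
Likelihood ratio for E = 0.48/0.04 = 12.000.
Posterior odds = prior odds × LR = 2.0870.
Posterior probability = odds/(1+odds) = 2.0870/3.0870 = 0.6761.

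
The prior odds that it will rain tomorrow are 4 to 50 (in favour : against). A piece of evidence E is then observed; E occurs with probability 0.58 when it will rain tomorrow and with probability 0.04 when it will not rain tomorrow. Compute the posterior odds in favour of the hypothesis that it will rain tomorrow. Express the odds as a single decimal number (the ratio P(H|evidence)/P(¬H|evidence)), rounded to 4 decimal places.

Posterior odds ≈ 1.1600

Prior odds = 4/50 = 0.080000. In log-odds, ln(0.080000) = -2.5257.
Add log likelihood ratio: ln(14.500) = 2.6741.
Posterior log-odds = 0.14842, so posterior odds = exp(0.14842) = 1.1600.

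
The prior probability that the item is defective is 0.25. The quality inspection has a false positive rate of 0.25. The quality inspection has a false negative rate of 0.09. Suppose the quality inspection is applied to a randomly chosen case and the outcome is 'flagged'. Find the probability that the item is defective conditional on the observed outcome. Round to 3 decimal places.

P(H | E) ≈ 0.548

Let H be the event that the item is defective. P(H) = 0.25, so P(¬H) = 0.75. With E the 'flagged' result, P(E|H) = 0.91 and P(E|¬H) = 0.25.
P(E) = 0.91·0.25 + 0.25·0.75 = 0.22750 + 0.18750 = 0.41500.
By Bayes' theorem, P(H|E) = 0.22750 / 0.41500 = 0.548.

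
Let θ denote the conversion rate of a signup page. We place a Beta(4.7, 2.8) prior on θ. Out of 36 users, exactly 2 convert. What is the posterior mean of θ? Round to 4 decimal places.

Posterior mean ≈ 0.1540

The binomial likelihood is conjugate to the Beta prior: with 2 successes and 34 failures, the posterior is Beta(4.7+2, 2.8+34) = Beta(6.7, 36.8).
E[θ | data] = 6.7/(6.7+36.8) = 0.1540.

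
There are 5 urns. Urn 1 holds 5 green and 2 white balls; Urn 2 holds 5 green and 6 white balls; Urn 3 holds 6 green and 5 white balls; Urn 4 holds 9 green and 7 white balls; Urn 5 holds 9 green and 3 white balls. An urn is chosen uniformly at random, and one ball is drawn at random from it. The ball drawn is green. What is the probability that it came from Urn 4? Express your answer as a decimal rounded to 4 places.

P(green|Urn 1) = 0.7143; P(green|Urn 2) = 0.4545; P(green|Urn 3) = 0.5455; P(green|Urn 4) = 0.5625; P(green|Urn 5) = 0.75.
Prior × likelihood for each source: 0.2·0.7143=0.1429, 0.2·0.4545=0.09091, 0.2·0.5455=0.1091, 0.2·0.5625=0.1125, 0.2·0.75=0.1500. Summing gives P(green) = 0.60536.
P(Urn 4 | green) = 0.1125 / 0.60536 = 0.1858.

Posterior probability ≈ 0.1858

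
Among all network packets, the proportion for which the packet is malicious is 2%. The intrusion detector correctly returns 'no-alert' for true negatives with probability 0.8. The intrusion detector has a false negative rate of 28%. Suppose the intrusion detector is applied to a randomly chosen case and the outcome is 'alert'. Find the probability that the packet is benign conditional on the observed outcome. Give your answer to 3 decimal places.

P(¬H | E) ≈ 0.932

Write H for 'the packet is malicious'. Prior odds H:¬H = 0.02/0.98 = 0.020408. For the 'alert' outcome, the likelihood ratio is 0.72/0.2 = 3.6000.
Posterior odds = 0.020408 × 3.6000 = 0.073469, so P(H|E) = 0.073469/(1+0.073469) = 0.068. Then P(¬H|E) = 1 − 0.068 = 0.932.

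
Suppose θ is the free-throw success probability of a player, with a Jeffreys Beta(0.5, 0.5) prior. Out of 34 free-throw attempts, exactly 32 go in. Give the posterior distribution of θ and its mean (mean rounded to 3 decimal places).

The binomial likelihood is conjugate to the Beta prior: with 32 successes and 2 failures, the posterior is Beta(0.5+32, 0.5+2) = Beta(32.5, 2.5).
E[θ | data] = 32.5/(32.5+2.5) = 0.929.

Posterior: Beta(32.5, 2.5); mean ≈ 0.929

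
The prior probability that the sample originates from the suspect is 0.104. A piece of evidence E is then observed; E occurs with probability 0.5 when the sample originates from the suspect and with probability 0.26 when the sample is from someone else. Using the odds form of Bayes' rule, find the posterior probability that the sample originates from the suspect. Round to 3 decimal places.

Posterior probability ≈ 0.182

Prior odds = 0.104/(1−0.104) = 0.11607. In log-odds, ln(0.11607) = -2.1535.
Add log likelihood ratio: ln(1.9231) = 0.65393.
Posterior log-odds = -1.4996, so posterior odds = exp(-1.4996) = 0.22321. Converting, P(H|E) = 0.22321/1.2232 = 0.182.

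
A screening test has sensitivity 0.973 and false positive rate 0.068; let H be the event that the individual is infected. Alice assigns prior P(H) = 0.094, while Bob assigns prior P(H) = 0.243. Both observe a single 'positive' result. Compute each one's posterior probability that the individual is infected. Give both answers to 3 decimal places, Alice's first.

The likelihood ratio for a 'positive' result is 0.973/0.068 = 14.309.
Alice: prior odds 0.094/0.906 = 0.10375; posterior odds 1.4846; posterior probability 0.598.
Bob: prior odds 0.243/0.757 = 0.32100; posterior odds 4.5932; posterior probability 0.821.

Alice: 0.598; Bob: 0.821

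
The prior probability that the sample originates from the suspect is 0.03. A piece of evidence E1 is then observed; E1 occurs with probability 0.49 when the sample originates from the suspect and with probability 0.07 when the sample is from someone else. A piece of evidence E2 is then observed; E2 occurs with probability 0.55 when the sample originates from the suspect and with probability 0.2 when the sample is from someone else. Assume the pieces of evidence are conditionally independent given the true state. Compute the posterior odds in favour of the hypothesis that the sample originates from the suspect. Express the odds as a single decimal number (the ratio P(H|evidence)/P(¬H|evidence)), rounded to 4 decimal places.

Prior odds = 0.03/(1−0.03) = 0.030928.
Likelihood ratio for E1 = 0.49/0.07 = 7.0000.
Likelihood ratio for E2 = 0.55/0.2 = 2.7500.
Posterior odds = prior odds × LR₁ × LR₂ = 0.59536.

Posterior odds ≈ 0.5954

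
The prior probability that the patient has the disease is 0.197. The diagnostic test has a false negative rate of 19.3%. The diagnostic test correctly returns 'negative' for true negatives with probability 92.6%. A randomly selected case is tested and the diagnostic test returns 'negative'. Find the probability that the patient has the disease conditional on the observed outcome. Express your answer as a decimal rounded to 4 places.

Write H for 'the patient has the disease'. Prior odds H:¬H = 0.197/0.803 = 0.24533. For the 'negative' outcome, the likelihood ratio is 0.193/0.926 = 0.20842.
Posterior odds = 0.24533 × 0.20842 = 0.051132, so P(H|E) = 0.051132/(1+0.051132) = 0.0486.

P(H | E) ≈ 0.0486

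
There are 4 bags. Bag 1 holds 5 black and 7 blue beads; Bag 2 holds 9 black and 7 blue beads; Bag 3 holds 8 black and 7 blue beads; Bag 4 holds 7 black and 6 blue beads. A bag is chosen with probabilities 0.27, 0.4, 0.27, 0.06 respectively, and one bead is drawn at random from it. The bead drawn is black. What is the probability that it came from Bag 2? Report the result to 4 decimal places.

Tabulate prior·likelihood by source: [1] prior 0.27, lik 0.4167, product 0.1125; [2] prior 0.4, lik 0.5625, product 0.2250; [3] prior 0.27, lik 0.5333, product 0.1440; [4] prior 0.06, lik 0.5385, product 0.03231.
Normalizing constant = 0.51381; the posterior for Bag 2 is its product over the sum, 0.2250/0.51381 = 0.4379.

Posterior probability ≈ 0.4379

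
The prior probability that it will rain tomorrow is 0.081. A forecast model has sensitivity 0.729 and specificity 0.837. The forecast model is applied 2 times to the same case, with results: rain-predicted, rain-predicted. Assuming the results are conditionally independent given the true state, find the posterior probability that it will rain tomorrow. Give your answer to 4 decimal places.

Posterior P(H) ≈ 0.6381

With H the event that it will rain tomorrow, the joint likelihood of the observed sequence is P(data|H) = 0.729·0.729 = 0.53144 and P(data|¬H) = 0.163·0.163 = 0.026569.
Bayes: P(H|data) = 0.081·0.53144 / (0.081·0.53144 + 0.919·0.026569) = 0.043047/0.067464 = 0.6381.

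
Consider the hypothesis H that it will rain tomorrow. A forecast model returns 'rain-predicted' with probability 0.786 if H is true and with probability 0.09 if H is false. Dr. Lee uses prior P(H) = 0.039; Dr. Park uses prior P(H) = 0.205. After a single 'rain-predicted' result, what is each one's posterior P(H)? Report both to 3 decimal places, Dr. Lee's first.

Dr. Lee: 0.262; Dr. Park: 0.692

The likelihood ratio for a 'rain-predicted' result is 0.786/0.09 = 8.7333.
Dr. Lee: prior odds 0.039/0.961 = 0.040583; posterior odds 0.35442; posterior probability 0.262.
Dr. Park: prior odds 0.205/0.795 = 0.25786; posterior odds 2.2520; posterior probability 0.692.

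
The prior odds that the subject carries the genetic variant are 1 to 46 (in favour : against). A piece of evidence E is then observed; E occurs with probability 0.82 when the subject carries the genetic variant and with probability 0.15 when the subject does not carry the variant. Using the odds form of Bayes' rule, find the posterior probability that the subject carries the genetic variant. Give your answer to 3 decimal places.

Posterior probability ≈ 0.106

Prior odds = 1/46 = 0.021739. In log-odds, ln(0.021739) = -3.8286.
Add log likelihood ratio: ln(5.4667) = 1.6987.
Posterior log-odds = -2.1300, so posterior odds = exp(-2.1300) = 0.11884. Converting, P(H|E) = 0.11884/1.1188 = 0.106.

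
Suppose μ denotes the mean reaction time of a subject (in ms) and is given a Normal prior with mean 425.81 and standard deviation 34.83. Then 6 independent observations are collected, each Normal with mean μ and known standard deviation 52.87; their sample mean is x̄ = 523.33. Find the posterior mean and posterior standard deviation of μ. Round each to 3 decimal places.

Posterior mean ≈ 496.271; posterior SD ≈ 18.347

With known σ, the Normal prior is conjugate. Weight on the data is w = (n/σ²)/(n/σ² + 1/τ₀²) = 0.00214651/(0.00214651+0.00082431) = 0.72253.
Posterior mean = w·x̄ + (1−w)·μ₀ = 0.72253·523.33 + 0.27747·425.81 = 496.271. Posterior variance = 1/(0.00214651+0.00082431) = 336.607, so SD = 18.347.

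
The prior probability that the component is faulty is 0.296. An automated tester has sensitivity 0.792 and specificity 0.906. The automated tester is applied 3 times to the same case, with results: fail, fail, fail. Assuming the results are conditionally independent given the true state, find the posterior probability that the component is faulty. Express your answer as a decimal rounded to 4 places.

Let H be the event that the component is faulty; start with P(H) = 0.296. P('fail'|H) = 0.792, P('fail'|¬H) = 0.094.
Update on result 1 ('fail'): P(H) ← 0.792·0.2960 / (0.792·0.2960 + 0.094·0.7040) = 0.23443/0.30061 = 0.7799.
Update on result 2 ('fail'): P(H) ← 0.792·0.7799 / (0.792·0.7799 + 0.094·0.2201) = 0.61765/0.63834 = 0.9676.
Update on result 3 ('fail'): P(H) ← 0.792·0.9676 / (0.792·0.9676 + 0.094·0.0324) = 0.76633/0.76937 = 0.9960.

Posterior P(H) ≈ 0.9960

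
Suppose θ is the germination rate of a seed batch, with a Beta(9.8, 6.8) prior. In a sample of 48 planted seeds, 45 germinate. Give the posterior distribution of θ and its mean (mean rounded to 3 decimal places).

Posterior: Beta(54.8, 9.8); mean ≈ 0.848

The binomial likelihood is conjugate to the Beta prior: with 45 successes and 3 failures, the posterior is Beta(9.8+45, 6.8+3) = Beta(54.8, 9.8).
E[θ | data] = 54.8/(54.8+9.8) = 0.848.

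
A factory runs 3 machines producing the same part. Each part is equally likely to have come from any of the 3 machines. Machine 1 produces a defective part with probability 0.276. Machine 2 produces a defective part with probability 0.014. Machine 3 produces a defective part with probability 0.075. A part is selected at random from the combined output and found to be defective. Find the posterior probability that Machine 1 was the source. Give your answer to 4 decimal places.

Posterior probability ≈ 0.7562

Tabulate prior·likelihood by source: [1] prior 0.333333, lik 0.276, product 0.09200; [2] prior 0.333333, lik 0.014, product 0.004667; [3] prior 0.333333, lik 0.075, product 0.02500.
Normalizing constant = 0.12167; the posterior for Machine 1 is its product over the sum, 0.09200/0.12167 = 0.7562.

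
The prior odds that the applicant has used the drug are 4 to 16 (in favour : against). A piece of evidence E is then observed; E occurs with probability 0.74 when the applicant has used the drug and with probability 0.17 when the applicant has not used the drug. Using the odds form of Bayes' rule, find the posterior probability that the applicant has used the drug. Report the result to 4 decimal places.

Posterior probability ≈ 0.5211

Prior odds = 4/16 = 0.25000. In log-odds, ln(0.25000) = -1.3863.
Add log likelihood ratio: ln(4.3529) = 1.4709.
Posterior log-odds = 0.084557, so posterior odds = exp(0.084557) = 1.0882. Converting, P(H|E) = 1.0882/2.0882 = 0.5211.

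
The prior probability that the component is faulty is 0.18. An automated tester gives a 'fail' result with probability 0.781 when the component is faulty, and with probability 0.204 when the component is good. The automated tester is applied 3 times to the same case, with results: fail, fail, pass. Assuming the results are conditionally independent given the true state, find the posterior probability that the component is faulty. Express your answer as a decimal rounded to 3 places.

Posterior P(H) ≈ 0.470

Let H be the event that the component is faulty; start with P(H) = 0.18. P('fail'|H) = 0.781, P('fail'|¬H) = 0.204.
Update on result 1 ('fail'): P(H) ← 0.781·0.1800 / (0.781·0.1800 + 0.204·0.8200) = 0.14058/0.30786 = 0.4566.
Update on result 2 ('fail'): P(H) ← 0.781·0.4566 / (0.781·0.4566 + 0.204·0.5434) = 0.35663/0.46748 = 0.7629.
Update on result 3 ('pass'): P(H) ← 0.219·0.7629 / (0.219·0.7629 + 0.796·0.2371) = 0.16707/0.35582 = 0.4695.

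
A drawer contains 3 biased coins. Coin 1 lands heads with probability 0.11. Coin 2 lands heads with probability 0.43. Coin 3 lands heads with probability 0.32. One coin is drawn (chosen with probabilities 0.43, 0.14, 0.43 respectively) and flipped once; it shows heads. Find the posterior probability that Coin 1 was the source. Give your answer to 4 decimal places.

Posterior probability ≈ 0.1930

Tabulate prior·likelihood by source: [1] prior 0.43, lik 0.11, product 0.04730; [2] prior 0.14, lik 0.43, product 0.06020; [3] prior 0.43, lik 0.32, product 0.1376.
Normalizing constant = 0.24510; the posterior for Coin 1 is its product over the sum, 0.04730/0.24510 = 0.1930.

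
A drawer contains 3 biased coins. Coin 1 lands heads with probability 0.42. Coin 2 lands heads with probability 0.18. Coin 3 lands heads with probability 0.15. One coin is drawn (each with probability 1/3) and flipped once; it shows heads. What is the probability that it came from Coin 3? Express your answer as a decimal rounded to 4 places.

Posterior probability ≈ 0.2000

P(heads|C1) = 0.42; P(heads|C2) = 0.18; P(heads|C3) = 0.15.
Prior × likelihood for each source: 0.333333·0.42=0.1400, 0.333333·0.18=0.06000, 0.333333·0.15=0.05000. Summing gives P(heads) = 0.25000.
P(Coin 3 | heads) = 0.05000 / 0.25000 = 0.2000.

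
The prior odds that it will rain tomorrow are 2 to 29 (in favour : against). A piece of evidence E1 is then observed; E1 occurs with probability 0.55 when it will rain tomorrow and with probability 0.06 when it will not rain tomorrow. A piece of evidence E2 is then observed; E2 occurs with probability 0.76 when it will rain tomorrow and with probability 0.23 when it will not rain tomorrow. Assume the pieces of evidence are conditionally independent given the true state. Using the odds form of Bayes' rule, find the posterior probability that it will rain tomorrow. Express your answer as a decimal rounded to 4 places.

Posterior probability ≈ 0.6763

Prior odds = 2/29 = 0.068966.
Likelihood ratio for E1 = 0.55/0.06 = 9.1667.
Likelihood ratio for E2 = 0.76/0.23 = 3.3043.
Posterior odds = prior odds × LR₁ × LR₂ = 2.0890.
Posterior probability = odds/(1+odds) = 2.0890/3.0890 = 0.6763.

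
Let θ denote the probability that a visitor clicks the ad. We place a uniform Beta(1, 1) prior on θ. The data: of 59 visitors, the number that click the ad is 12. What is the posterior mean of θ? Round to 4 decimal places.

Observing 12 successes and 47 failures updates Beta(1, 1) by adding the success and failure counts to the two shape parameters: α = 1+12 = 13, β = 1+47 = 48.
Posterior mean = α/(α+β) = 13/61 = 0.2131.

Posterior mean ≈ 0.2131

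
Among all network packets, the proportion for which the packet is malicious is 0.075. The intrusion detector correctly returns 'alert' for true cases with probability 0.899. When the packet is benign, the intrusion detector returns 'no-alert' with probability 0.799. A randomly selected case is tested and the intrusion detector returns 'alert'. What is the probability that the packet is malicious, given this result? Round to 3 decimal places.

Write H for 'the packet is malicious'. Prior odds H:¬H = 0.075/0.925 = 0.081081. For the 'alert' outcome, the likelihood ratio is 0.899/0.201 = 4.4726.
Posterior odds = 0.081081 × 4.4726 = 0.36265, so P(H|E) = 0.36265/(1+0.36265) = 0.266.

P(H | E) ≈ 0.266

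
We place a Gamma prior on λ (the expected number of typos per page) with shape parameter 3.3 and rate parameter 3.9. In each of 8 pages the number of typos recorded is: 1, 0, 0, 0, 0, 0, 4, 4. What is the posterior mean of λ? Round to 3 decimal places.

Total count ∑xᵢ = 9 over n = 8 pages.
Gamma is conjugate to the Poisson likelihood: posterior is Gamma(shape = 3.3+9 = 12.3, rate = 3.9+8 = 11.9).
E[λ | data] = 12.3/11.9 = 1.034.

Posterior mean ≈ 1.034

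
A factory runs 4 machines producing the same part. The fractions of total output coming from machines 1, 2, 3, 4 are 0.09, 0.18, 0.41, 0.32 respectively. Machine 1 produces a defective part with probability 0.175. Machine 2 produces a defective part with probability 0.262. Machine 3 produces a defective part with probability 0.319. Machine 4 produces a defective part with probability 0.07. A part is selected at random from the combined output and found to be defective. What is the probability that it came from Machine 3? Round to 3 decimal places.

Posterior probability ≈ 0.605

Tabulate prior·likelihood by source: [1] prior 0.09, lik 0.175, product 0.01575; [2] prior 0.18, lik 0.262, product 0.04716; [3] prior 0.41, lik 0.319, product 0.1308; [4] prior 0.32, lik 0.07, product 0.02240.
Normalizing constant = 0.21610; the posterior for Machine 3 is its product over the sum, 0.1308/0.21610 = 0.605.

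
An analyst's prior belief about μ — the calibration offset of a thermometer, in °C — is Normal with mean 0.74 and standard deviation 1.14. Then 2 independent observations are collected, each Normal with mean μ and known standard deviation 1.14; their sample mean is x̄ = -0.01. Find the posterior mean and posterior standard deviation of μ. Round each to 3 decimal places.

Prior precision 1/τ₀² = 1/1.14² = 0.769468; data precision n/σ² = 2/1.14² = 1.53894.
Posterior precision = 0.769468 + 1.53894 = 2.30840, giving posterior SD = 1/√2.30840 = 0.658.
Posterior mean = (0.769468·0.74 + 1.53894·-0.01) / 2.30840 = 0.240.

Posterior mean ≈ 0.240; posterior SD ≈ 0.658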